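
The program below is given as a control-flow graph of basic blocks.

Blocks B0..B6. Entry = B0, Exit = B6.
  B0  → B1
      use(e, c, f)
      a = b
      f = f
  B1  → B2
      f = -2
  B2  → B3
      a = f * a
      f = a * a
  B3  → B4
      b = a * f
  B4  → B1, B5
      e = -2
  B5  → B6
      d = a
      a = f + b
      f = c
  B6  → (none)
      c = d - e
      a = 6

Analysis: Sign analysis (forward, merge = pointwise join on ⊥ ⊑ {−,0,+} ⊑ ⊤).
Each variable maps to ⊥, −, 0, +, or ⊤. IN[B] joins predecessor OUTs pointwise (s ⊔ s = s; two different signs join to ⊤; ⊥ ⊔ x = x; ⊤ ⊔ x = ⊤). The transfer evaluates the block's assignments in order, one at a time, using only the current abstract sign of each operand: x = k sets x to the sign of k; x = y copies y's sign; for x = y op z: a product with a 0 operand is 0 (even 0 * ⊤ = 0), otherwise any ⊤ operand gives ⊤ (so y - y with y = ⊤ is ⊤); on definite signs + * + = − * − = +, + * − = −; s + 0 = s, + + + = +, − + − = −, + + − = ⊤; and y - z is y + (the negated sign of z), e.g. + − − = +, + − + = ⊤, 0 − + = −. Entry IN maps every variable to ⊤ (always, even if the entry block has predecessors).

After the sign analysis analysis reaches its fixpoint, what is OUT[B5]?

Fixpoint table:
  B0: | IN=(all ⊤) | OUT=(all ⊤)
  B1: | IN=(all ⊤) | OUT={f:-; rest ⊤}
  B2: | IN={f:-; rest ⊤} | OUT=(all ⊤)
  B3: | IN=(all ⊤) | OUT=(all ⊤)
  B4: | IN=(all ⊤) | OUT={e:-; rest ⊤}
  B5: | IN={e:-; rest ⊤} | OUT={e:-; rest ⊤}
  B6: | IN={e:-; rest ⊤} | OUT={a:+, e:-; rest ⊤}

Merge at B5: IN[B5] = OUT[B4] = {a: ⊤, b: ⊤, c: ⊤, d: ⊤, e: -, f: ⊤}
Applying B5's transfer function to that IN value gives OUT[B5] (row B5 above).

Answer: {a: ⊤, b: ⊤, c: ⊤, d: ⊤, e: -, f: ⊤}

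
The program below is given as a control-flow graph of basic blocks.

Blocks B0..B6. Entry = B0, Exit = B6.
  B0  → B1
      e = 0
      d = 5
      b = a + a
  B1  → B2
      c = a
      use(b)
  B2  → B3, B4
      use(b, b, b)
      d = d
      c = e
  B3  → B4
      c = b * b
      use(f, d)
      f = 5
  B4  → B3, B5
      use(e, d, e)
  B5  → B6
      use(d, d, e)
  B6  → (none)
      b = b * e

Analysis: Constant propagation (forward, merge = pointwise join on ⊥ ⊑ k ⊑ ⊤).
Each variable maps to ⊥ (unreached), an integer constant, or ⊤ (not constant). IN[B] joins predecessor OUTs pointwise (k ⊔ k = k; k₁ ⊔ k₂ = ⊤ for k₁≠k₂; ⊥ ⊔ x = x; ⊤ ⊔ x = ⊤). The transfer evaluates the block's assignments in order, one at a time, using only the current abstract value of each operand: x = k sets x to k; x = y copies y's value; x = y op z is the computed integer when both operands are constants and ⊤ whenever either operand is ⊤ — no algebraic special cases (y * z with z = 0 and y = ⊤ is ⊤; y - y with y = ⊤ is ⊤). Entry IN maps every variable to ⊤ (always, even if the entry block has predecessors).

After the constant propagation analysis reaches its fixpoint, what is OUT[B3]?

Converged values:
  B0:  IN=(all ⊤)  OUT={d:5, e:0; rest ⊤}
  B1:  IN={d:5, e:0; rest ⊤}  OUT={d:5, e:0; rest ⊤}
  B2:  IN={d:5, e:0; rest ⊤}  OUT={c:0, d:5, e:0; rest ⊤}
  B3:  IN={d:5, e:0; rest ⊤}  OUT={d:5, e:0, f:5; rest ⊤}
  B4:  IN={d:5, e:0; rest ⊤}  OUT={d:5, e:0; rest ⊤}
  B5:  IN={d:5, e:0; rest ⊤}  OUT={d:5, e:0; rest ⊤}
  B6:  IN={d:5, e:0; rest ⊤}  OUT={d:5, e:0; rest ⊤}

Merge at B3: IN[B3] = OUT[B2] ⊔ OUT[B4] = {a: ⊤, b: ⊤, c: ⊤, d: 5, e: 0, f: ⊤}
Applying B3's transfer function to that IN value gives OUT[B3] (row B3 above).

Answer: {a: ⊤, b: ⊤, c: ⊤, d: 5, e: 0, f: 5}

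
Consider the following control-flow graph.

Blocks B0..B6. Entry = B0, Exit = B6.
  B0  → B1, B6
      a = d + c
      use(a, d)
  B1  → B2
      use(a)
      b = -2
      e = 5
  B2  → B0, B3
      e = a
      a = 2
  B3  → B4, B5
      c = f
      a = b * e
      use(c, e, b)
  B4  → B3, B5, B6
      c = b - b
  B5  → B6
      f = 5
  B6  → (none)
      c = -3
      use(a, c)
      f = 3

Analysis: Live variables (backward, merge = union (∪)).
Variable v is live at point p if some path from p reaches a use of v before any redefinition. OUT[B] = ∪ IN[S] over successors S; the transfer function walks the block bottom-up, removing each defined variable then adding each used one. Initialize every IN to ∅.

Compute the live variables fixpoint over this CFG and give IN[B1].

Answer: {a, c, d, f}

Working:
Converged values:
  B0: | IN={c, d, f} | OUT={a, c, d, f}
  B1: | IN={a, c, d, f} | OUT={a, b, c, d, f}
  B2: | IN={a, b, c, d, f} | OUT={b, c, d, e, f}
  B3: | IN={b, e, f} | OUT={a, b, e, f}
  B4: | IN={a, b, e, f} | OUT={a, b, e, f}
  B5: | IN={a} | OUT={a}
  B6: | IN={a} | OUT={}

Merge at B1: OUT[B1] = IN[B2] = {a, b, c, d, f}
Applying B1's transfer function to that OUT value gives IN[B1] (row B1 above).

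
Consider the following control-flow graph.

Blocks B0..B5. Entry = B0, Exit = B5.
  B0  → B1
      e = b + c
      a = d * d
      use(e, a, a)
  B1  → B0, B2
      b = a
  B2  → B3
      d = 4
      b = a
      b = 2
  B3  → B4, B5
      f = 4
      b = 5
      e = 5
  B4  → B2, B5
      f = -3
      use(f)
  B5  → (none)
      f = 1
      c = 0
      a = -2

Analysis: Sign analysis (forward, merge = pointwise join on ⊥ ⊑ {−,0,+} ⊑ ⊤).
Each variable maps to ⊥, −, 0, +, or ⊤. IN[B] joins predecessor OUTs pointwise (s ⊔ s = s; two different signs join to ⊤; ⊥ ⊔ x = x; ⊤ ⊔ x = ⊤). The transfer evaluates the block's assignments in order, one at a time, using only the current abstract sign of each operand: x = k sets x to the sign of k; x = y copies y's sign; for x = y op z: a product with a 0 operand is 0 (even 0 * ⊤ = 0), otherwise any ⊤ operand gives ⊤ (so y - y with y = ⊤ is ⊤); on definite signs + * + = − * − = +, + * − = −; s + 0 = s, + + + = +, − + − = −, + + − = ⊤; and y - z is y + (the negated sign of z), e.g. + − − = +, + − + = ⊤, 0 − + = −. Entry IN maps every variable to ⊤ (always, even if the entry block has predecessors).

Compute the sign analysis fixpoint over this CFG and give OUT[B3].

Converged values:
  B0:  IN=(all ⊤)  OUT=(all ⊤)
  B1:  IN=(all ⊤)  OUT=(all ⊤)
  B2:  IN=(all ⊤)  OUT={b:+, d:+; rest ⊤}
  B3:  IN={b:+, d:+; rest ⊤}  OUT={b:+, d:+, e:+, f:+; rest ⊤}
  B4:  IN={b:+, d:+, e:+, f:+; rest ⊤}  OUT={b:+, d:+, e:+, f:-; rest ⊤}
  B5:  IN={b:+, d:+, e:+; rest ⊤}  OUT={a:-, b:+, c:0, d:+, e:+, f:+; rest ⊤}

Merge at B3: IN[B3] = OUT[B2] = {a: ⊤, b: +, c: ⊤, d: +, e: ⊤, f: ⊤}
Applying B3's transfer function to that IN value gives OUT[B3] (row B3 above).

Answer: {a: ⊤, b: +, c: ⊤, d: +, e: +, f: +}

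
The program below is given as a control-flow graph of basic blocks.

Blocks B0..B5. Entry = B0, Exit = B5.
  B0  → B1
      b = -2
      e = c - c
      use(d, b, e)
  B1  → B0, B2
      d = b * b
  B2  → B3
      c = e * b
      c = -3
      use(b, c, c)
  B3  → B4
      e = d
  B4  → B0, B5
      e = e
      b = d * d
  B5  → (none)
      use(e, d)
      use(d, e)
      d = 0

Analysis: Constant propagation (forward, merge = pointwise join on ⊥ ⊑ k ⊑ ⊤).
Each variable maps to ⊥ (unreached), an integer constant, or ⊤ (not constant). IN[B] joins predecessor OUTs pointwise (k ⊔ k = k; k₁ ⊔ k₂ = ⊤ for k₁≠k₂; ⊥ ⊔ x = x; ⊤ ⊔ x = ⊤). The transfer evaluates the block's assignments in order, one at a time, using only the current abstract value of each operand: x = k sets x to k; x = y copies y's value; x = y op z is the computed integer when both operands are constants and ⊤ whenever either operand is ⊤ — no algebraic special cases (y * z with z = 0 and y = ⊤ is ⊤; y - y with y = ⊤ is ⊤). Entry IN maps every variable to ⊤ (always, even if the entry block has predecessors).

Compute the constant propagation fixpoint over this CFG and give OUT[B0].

Answer: {a: ⊤, b: -2, c: ⊤, d: ⊤, e: ⊤, f: ⊤}

Derivation:
Fixpoint table:
  B0:  IN=(all ⊤)  OUT={b:-2; rest ⊤}
  B1:  IN={b:-2; rest ⊤}  OUT={b:-2, d:4; rest ⊤}
  B2:  IN={b:-2, d:4; rest ⊤}  OUT={b:-2, c:-3, d:4; rest ⊤}
  B3:  IN={b:-2, c:-3, d:4; rest ⊤}  OUT={b:-2, c:-3, d:4, e:4; rest ⊤}
  B4:  IN={b:-2, c:-3, d:4, e:4; rest ⊤}  OUT={b:16, c:-3, d:4, e:4; rest ⊤}
  B5:  IN={b:16, c:-3, d:4, e:4; rest ⊤}  OUT={b:16, c:-3, d:0, e:4; rest ⊤}

Merge at B0 (entry node, so the boundary value (all ⊤) is joined with the incoming edge(s)): IN[B0] = (all ⊤) ⊔ OUT[B1] ⊔ OUT[B4] = {a: ⊤, b: ⊤, c: ⊤, d: ⊤, e: ⊤, f: ⊤}
Applying B0's transfer function to that IN value gives OUT[B0] (row B0 above).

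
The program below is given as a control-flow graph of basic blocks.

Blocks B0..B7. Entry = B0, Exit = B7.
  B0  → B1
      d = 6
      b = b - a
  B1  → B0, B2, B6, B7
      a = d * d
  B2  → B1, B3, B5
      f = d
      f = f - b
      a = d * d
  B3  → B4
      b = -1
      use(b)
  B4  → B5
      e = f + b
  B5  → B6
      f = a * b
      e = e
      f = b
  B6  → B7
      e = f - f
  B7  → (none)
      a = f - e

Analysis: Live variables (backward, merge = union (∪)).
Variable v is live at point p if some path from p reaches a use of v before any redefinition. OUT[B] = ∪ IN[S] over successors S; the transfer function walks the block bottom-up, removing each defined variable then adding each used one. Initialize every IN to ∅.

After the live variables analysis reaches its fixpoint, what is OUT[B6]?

Converged values:
  B0: | IN={a, b, e, f} | OUT={b, d, e, f}
  B1: | IN={b, d, e, f} | OUT={a, b, d, e, f}
  B2: | IN={b, d, e} | OUT={a, b, d, e, f}
  B3: | IN={a, f} | OUT={a, b, f}
  B4: | IN={a, b, f} | OUT={a, b, e}
  B5: | IN={a, b, e} | OUT={f}
  B6: | IN={f} | OUT={e, f}
  B7: | IN={e, f} | OUT={}

Merge at B6: OUT[B6] = IN[B7] = {e, f}

Answer: {e, f}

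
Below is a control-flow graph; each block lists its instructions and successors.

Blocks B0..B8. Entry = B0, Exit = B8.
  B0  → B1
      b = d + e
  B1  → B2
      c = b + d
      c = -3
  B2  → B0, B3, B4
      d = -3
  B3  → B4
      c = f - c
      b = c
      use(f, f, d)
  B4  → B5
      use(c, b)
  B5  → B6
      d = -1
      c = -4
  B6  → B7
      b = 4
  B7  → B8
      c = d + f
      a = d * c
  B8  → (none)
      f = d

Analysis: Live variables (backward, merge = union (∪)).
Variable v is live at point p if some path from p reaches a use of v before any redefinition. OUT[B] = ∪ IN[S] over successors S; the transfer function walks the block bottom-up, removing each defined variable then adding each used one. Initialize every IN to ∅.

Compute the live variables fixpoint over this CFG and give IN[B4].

Converged values:
  B0: | IN={d, e, f} | OUT={b, d, e, f}
  B1: | IN={b, d, e, f} | OUT={b, c, e, f}
  B2: | IN={b, c, e, f} | OUT={b, c, d, e, f}
  B3: | IN={c, d, f} | OUT={b, c, f}
  B4: | IN={b, c, f} | OUT={f}
  B5: | IN={f} | OUT={d, f}
  B6: | IN={d, f} | OUT={d, f}
  B7: | IN={d, f} | OUT={d}
  B8: | IN={d} | OUT={}

Merge at B4: OUT[B4] = IN[B5] = {f}
Applying B4's transfer function to that OUT value gives IN[B4] (row B4 above).

Answer: {b, c, f}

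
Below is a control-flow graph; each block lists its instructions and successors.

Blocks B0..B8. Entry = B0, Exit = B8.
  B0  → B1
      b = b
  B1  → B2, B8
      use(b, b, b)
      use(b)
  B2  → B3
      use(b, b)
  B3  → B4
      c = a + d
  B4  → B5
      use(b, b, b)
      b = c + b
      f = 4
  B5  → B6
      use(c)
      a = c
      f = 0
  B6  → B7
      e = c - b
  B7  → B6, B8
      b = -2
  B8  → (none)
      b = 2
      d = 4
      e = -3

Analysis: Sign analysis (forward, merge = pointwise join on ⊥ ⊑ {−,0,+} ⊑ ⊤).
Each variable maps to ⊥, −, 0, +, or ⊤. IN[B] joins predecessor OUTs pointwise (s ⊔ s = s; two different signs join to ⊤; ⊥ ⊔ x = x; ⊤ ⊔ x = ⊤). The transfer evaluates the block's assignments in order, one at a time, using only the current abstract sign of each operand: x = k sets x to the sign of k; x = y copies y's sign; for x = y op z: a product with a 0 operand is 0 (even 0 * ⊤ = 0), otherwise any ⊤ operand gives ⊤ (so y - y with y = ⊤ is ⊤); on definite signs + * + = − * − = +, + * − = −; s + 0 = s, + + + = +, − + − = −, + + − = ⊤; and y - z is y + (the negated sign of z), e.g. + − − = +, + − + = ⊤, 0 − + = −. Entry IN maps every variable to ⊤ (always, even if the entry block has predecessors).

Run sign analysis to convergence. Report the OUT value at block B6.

Answer: {a: ⊤, b: ⊤, c: ⊤, d: ⊤, e: ⊤, f: 0}

Derivation:
Fixpoint table:
  B0: | IN=(all ⊤) | OUT=(all ⊤)
  B1: | IN=(all ⊤) | OUT=(all ⊤)
  B2: | IN=(all ⊤) | OUT=(all ⊤)
  B3: | IN=(all ⊤) | OUT=(all ⊤)
  B4: | IN=(all ⊤) | OUT={f:+; rest ⊤}
  B5: | IN={f:+; rest ⊤} | OUT={f:0; rest ⊤}
  B6: | IN={f:0; rest ⊤} | OUT={f:0; rest ⊤}
  B7: | IN={f:0; rest ⊤} | OUT={b:-, f:0; rest ⊤}
  B8: | IN=(all ⊤) | OUT={b:+, d:+, e:-; rest ⊤}

Merge at B6: IN[B6] = OUT[B5] ⊔ OUT[B7] = {a: ⊤, b: ⊤, c: ⊤, d: ⊤, e: ⊤, f: 0}
Applying B6's transfer function to that IN value gives OUT[B6] (row B6 above).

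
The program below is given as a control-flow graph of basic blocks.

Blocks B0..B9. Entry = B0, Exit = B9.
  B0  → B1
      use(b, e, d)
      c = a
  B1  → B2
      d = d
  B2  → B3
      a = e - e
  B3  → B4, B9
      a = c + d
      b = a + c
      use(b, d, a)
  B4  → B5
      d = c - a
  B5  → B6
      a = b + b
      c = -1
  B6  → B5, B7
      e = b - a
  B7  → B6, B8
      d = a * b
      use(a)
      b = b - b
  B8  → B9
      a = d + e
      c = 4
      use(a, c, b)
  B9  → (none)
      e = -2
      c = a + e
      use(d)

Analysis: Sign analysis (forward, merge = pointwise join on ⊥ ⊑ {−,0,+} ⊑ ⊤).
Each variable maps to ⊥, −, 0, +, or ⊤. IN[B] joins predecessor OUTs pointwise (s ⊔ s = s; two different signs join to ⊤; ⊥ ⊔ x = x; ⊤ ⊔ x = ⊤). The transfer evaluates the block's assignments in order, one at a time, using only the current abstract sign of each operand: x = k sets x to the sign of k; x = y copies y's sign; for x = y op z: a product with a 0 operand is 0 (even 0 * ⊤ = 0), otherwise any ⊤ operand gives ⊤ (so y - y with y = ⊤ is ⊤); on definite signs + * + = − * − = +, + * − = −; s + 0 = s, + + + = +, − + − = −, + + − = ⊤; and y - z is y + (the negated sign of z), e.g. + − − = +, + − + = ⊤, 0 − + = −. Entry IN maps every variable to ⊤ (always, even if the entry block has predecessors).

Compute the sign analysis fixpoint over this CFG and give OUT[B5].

Answer: {a: ⊤, b: ⊤, c: -, d: ⊤, e: ⊤, f: ⊤}

Trace:
Converged values:
  B0:   IN=(all ⊤)   OUT=(all ⊤)
  B1:   IN=(all ⊤)   OUT=(all ⊤)
  B2:   IN=(all ⊤)   OUT=(all ⊤)
  B3:   IN=(all ⊤)   OUT=(all ⊤)
  B4:   IN=(all ⊤)   OUT=(all ⊤)
  B5:   IN=(all ⊤)   OUT={c:-; rest ⊤}
  B6:   IN={c:-; rest ⊤}   OUT={c:-; rest ⊤}
  B7:   IN={c:-; rest ⊤}   OUT={c:-; rest ⊤}
  B8:   IN={c:-; rest ⊤}   OUT={c:+; rest ⊤}
  B9:   IN=(all ⊤)   OUT={e:-; rest ⊤}

Merge at B5: IN[B5] = OUT[B4] ⊔ OUT[B6] = {a: ⊤, b: ⊤, c: ⊤, d: ⊤, e: ⊤, f: ⊤}
Applying B5's transfer function to that IN value gives OUT[B5] (row B5 above).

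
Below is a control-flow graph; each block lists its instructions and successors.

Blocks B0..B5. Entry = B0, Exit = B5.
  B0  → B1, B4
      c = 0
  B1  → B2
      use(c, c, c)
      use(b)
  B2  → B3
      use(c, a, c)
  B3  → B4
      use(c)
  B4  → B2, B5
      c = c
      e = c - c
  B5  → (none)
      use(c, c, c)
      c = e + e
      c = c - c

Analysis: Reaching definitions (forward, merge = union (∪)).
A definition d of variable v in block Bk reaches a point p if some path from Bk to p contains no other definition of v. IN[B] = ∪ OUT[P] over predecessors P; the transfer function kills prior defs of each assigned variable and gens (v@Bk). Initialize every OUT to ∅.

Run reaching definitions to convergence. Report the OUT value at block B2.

Fixpoint table:
  B0:  IN={}  OUT={c@B0}
  B1:  IN={c@B0}  OUT={c@B0}
  B2:  IN={c@B0, c@B4, e@B4}  OUT={c@B0, c@B4, e@B4}
  B3:  IN={c@B0, c@B4, e@B4}  OUT={c@B0, c@B4, e@B4}
  B4:  IN={c@B0, c@B4, e@B4}  OUT={c@B4, e@B4}
  B5:  IN={c@B4, e@B4}  OUT={c@B5, e@B4}

Merge at B2: IN[B2] = OUT[B1] ⊔ OUT[B4] = {c@B0, c@B4, e@B4}
Applying B2's transfer function to that IN value gives OUT[B2] (row B2 above).

Answer: {c@B0, c@B4, e@B4}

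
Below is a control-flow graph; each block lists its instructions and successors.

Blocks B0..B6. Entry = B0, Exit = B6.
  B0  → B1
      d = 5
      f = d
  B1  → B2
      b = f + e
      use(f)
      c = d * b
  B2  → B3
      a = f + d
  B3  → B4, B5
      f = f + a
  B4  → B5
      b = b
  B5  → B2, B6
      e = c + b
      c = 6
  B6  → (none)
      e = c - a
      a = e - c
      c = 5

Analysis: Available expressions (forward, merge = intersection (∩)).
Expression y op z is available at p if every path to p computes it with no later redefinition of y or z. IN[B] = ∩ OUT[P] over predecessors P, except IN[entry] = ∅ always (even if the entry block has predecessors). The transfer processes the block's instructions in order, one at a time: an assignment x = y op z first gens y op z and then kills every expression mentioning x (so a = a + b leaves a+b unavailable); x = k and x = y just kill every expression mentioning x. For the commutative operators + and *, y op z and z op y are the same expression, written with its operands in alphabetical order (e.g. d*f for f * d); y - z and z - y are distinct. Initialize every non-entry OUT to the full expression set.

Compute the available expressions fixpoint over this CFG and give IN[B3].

Answer: {d+f}

Working:
Per-block solution:
  B0: | IN={} | OUT={}
  B1: | IN={} | OUT={b*d, e+f}
  B2: | IN={} | OUT={d+f}
  B3: | IN={d+f} | OUT={}
  B4: | IN={} | OUT={}
  B5: | IN={} | OUT={}
  B6: | IN={} | OUT={}

Merge at B3: IN[B3] = OUT[B2] = {d+f}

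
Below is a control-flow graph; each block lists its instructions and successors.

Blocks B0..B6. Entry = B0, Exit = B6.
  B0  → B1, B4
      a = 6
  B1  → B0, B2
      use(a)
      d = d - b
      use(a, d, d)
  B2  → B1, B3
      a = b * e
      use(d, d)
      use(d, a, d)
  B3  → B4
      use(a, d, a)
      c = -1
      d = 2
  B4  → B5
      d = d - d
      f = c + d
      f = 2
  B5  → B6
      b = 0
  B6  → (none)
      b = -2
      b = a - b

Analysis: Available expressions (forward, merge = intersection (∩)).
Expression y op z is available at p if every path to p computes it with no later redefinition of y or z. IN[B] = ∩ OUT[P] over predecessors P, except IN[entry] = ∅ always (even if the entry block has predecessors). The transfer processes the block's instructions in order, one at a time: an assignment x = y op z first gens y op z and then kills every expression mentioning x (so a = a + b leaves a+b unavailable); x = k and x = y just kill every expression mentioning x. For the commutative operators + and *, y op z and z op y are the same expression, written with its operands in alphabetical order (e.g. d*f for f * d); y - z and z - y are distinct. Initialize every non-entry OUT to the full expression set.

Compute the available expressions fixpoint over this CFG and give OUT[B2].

Answer: {b*e}

Working:
Converged values:
  B0:   IN={}   OUT={}
  B1:   IN={}   OUT={}
  B2:   IN={}   OUT={b*e}
  B3:   IN={b*e}   OUT={b*e}
  B4:   IN={}   OUT={c+d}
  B5:   IN={c+d}   OUT={c+d}
  B6:   IN={c+d}   OUT={c+d}

Merge at B2: IN[B2] = OUT[B1] = {}
Applying B2's transfer function to that IN value gives OUT[B2] (row B2 above).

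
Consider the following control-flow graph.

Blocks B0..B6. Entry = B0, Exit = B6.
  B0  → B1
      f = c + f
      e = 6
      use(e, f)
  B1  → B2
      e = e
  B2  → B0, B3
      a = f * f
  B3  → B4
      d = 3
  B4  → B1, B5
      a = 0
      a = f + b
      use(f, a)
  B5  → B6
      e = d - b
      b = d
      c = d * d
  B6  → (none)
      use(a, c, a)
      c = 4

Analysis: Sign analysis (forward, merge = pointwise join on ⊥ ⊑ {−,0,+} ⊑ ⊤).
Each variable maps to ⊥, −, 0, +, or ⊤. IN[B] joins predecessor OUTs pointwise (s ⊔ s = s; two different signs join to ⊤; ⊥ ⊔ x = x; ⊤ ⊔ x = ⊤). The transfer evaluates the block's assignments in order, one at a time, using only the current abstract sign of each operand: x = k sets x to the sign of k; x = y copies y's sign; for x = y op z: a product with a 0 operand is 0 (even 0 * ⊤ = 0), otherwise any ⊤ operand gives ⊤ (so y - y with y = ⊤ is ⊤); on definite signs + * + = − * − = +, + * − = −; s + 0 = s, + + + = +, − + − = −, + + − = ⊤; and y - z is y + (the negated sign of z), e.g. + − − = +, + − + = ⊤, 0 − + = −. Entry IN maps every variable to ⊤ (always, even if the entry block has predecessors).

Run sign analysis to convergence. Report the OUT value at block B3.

Answer: {a: ⊤, b: ⊤, c: ⊤, d: +, e: +, f: ⊤}

Working:
Per-block solution:
  B0:   IN=(all ⊤)   OUT={e:+; rest ⊤}
  B1:   IN={e:+; rest ⊤}   OUT={e:+; rest ⊤}
  B2:   IN={e:+; rest ⊤}   OUT={e:+; rest ⊤}
  B3:   IN={e:+; rest ⊤}   OUT={d:+, e:+; rest ⊤}
  B4:   IN={d:+, e:+; rest ⊤}   OUT={d:+, e:+; rest ⊤}
  B5:   IN={d:+, e:+; rest ⊤}   OUT={b:+, c:+, d:+; rest ⊤}
  B6:   IN={b:+, c:+, d:+; rest ⊤}   OUT={b:+, c:+, d:+; rest ⊤}

Merge at B3: IN[B3] = OUT[B2] = {a: ⊤, b: ⊤, c: ⊤, d: ⊤, e: +, f: ⊤}
Applying B3's transfer function to that IN value gives OUT[B3] (row B3 above).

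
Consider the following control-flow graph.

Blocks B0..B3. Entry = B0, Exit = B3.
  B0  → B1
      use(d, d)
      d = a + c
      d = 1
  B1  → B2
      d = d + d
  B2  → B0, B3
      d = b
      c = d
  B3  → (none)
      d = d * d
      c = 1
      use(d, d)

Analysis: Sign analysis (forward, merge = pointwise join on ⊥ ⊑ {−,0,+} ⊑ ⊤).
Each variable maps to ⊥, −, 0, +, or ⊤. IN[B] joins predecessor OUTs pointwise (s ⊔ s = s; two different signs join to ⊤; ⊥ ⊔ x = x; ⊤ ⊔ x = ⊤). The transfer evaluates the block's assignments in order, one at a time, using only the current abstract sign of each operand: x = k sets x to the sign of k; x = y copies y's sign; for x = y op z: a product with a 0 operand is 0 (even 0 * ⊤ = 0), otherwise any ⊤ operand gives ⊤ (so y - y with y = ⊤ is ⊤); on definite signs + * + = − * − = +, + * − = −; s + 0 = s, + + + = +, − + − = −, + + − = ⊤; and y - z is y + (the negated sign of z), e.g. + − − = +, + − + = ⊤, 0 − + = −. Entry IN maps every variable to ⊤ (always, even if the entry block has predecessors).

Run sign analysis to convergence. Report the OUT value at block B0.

Per-block solution:
  B0: | IN=(all ⊤) | OUT={d:+; rest ⊤}
  B1: | IN={d:+; rest ⊤} | OUT={d:+; rest ⊤}
  B2: | IN={d:+; rest ⊤} | OUT=(all ⊤)
  B3: | IN=(all ⊤) | OUT={c:+; rest ⊤}

Merge at B0 (entry node, so the boundary value (all ⊤) is joined with the incoming edge(s)): IN[B0] = (all ⊤) ⊔ OUT[B2] = {a: ⊤, b: ⊤, c: ⊤, d: ⊤, e: ⊤, f: ⊤}
Applying B0's transfer function to that IN value gives OUT[B0] (row B0 above).

Answer: {a: ⊤, b: ⊤, c: ⊤, d: +, e: ⊤, f: ⊤}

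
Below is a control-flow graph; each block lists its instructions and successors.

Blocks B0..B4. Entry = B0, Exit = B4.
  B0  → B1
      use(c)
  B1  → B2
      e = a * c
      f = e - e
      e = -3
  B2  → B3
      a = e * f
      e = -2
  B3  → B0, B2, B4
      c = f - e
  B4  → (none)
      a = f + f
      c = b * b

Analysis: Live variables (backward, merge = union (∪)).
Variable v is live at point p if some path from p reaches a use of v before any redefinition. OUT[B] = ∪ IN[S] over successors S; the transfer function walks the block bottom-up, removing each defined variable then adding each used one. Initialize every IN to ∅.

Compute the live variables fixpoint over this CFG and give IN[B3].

Per-block solution:
  B0:   IN={a, b, c}   OUT={a, b, c}
  B1:   IN={a, b, c}   OUT={b, e, f}
  B2:   IN={b, e, f}   OUT={a, b, e, f}
  B3:   IN={a, b, e, f}   OUT={a, b, c, e, f}
  B4:   IN={b, f}   OUT={}

Merge at B3: OUT[B3] = IN[B0] ⊔ IN[B2] ⊔ IN[B4] = {a, b, c, e, f}
Applying B3's transfer function to that OUT value gives IN[B3] (row B3 above).

Answer: {a, b, e, f}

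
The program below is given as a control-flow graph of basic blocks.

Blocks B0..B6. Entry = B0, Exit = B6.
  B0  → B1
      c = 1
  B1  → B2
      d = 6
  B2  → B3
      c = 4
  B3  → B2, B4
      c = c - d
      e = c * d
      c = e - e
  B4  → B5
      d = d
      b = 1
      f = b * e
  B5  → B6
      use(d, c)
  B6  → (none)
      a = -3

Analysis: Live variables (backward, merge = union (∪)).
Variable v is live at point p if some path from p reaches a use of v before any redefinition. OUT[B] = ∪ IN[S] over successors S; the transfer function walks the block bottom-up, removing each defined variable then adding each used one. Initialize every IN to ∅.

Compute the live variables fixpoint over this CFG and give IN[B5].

Answer: {c, d}

Working:
Fixpoint table:
  B0: | IN={} | OUT={}
  B1: | IN={} | OUT={d}
  B2: | IN={d} | OUT={c, d}
  B3: | IN={c, d} | OUT={c, d, e}
  B4: | IN={c, d, e} | OUT={c, d}
  B5: | IN={c, d} | OUT={}
  B6: | IN={} | OUT={}

Merge at B5: OUT[B5] = IN[B6] = {}
Applying B5's transfer function to that OUT value gives IN[B5] (row B5 above).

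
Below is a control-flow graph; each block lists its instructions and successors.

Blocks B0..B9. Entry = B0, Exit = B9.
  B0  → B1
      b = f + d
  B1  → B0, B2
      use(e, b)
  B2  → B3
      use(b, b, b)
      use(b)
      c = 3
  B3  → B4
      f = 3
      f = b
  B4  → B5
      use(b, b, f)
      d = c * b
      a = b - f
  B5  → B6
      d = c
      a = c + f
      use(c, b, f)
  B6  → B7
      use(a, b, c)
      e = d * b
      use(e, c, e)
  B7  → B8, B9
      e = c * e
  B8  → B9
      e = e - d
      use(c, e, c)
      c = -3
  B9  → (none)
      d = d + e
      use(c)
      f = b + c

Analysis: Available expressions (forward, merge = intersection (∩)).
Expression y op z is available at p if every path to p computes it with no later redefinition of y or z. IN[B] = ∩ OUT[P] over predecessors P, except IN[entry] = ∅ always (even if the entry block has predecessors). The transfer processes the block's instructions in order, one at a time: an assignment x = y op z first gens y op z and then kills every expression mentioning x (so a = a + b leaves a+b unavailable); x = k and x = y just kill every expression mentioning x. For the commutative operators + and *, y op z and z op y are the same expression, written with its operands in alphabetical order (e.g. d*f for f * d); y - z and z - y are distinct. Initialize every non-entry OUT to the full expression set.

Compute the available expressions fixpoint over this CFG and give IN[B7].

Per-block solution:
  B0:   IN={}   OUT={d+f}
  B1:   IN={d+f}   OUT={d+f}
  B2:   IN={d+f}   OUT={d+f}
  B3:   IN={d+f}   OUT={}
  B4:   IN={}   OUT={b*c, b-f}
  B5:   IN={b*c, b-f}   OUT={b*c, b-f, c+f}
  B6:   IN={b*c, b-f, c+f}   OUT={b*c, b*d, b-f, c+f}
  B7:   IN={b*c, b*d, b-f, c+f}   OUT={b*c, b*d, b-f, c+f}
  B8:   IN={b*c, b*d, b-f, c+f}   OUT={b*d, b-f}
  B9:   IN={b*d, b-f}   OUT={b+c}

Merge at B7: IN[B7] = OUT[B6] = {b*c, b*d, b-f, c+f}

Answer: {b*c, b*d, b-f, c+f}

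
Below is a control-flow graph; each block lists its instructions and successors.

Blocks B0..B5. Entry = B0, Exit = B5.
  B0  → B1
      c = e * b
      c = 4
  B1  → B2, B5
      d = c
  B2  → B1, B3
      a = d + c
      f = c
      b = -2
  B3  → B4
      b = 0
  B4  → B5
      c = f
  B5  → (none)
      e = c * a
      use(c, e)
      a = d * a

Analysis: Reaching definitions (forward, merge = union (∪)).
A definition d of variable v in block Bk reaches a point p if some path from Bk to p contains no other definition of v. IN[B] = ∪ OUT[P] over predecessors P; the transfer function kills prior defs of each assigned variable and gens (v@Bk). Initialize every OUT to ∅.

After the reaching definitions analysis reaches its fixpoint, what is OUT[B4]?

Answer: {a@B2, b@B3, c@B4, d@B1, f@B2}

Working:
Per-block solution:
  B0: | IN={} | OUT={c@B0}
  B1: | IN={a@B2, b@B2, c@B0, d@B1, f@B2} | OUT={a@B2, b@B2, c@B0, d@B1, f@B2}
  B2: | IN={a@B2, b@B2, c@B0, d@B1, f@B2} | OUT={a@B2, b@B2, c@B0, d@B1, f@B2}
  B3: | IN={a@B2, b@B2, c@B0, d@B1, f@B2} | OUT={a@B2, b@B3, c@B0, d@B1, f@B2}
  B4: | IN={a@B2, b@B3, c@B0, d@B1, f@B2} | OUT={a@B2, b@B3, c@B4, d@B1, f@B2}
  B5: | IN={a@B2, b@B2, b@B3, c@B0, c@B4, d@B1, f@B2} | OUT={a@B5, b@B2, b@B3, c@B0, c@B4, d@B1, e@B5, f@B2}

Merge at B4: IN[B4] = OUT[B3] = {a@B2, b@B3, c@B0, d@B1, f@B2}
Applying B4's transfer function to that IN value gives OUT[B4] (row B4 above).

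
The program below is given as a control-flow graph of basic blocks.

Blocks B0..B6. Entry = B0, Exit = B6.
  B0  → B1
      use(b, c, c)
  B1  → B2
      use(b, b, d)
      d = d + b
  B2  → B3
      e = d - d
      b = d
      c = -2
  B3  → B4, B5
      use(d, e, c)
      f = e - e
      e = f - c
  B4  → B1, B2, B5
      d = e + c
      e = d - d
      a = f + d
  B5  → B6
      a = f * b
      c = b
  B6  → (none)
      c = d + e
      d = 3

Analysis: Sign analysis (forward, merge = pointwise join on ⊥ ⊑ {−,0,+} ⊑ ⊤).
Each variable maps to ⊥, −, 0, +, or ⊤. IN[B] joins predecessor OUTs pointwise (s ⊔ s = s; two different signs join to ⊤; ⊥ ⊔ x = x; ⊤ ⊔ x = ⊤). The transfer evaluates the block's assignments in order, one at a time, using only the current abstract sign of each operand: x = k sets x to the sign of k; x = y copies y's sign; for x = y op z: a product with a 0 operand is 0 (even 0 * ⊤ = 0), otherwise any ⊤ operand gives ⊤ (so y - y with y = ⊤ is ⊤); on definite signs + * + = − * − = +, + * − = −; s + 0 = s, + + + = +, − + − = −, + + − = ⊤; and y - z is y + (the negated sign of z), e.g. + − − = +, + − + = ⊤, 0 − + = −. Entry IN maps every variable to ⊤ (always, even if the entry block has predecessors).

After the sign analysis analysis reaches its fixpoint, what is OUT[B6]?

Converged values:
  B0:   IN=(all ⊤)   OUT=(all ⊤)
  B1:   IN=(all ⊤)   OUT=(all ⊤)
  B2:   IN=(all ⊤)   OUT={c:-; rest ⊤}
  B3:   IN={c:-; rest ⊤}   OUT={c:-; rest ⊤}
  B4:   IN={c:-; rest ⊤}   OUT={c:-; rest ⊤}
  B5:   IN={c:-; rest ⊤}   OUT=(all ⊤)
  B6:   IN=(all ⊤)   OUT={d:+; rest ⊤}

Merge at B6: IN[B6] = OUT[B5] = {a: ⊤, b: ⊤, c: ⊤, d: ⊤, e: ⊤, f: ⊤}
Applying B6's transfer function to that IN value gives OUT[B6] (row B6 above).

Answer: {a: ⊤, b: ⊤, c: ⊤, d: +, e: ⊤, f: ⊤}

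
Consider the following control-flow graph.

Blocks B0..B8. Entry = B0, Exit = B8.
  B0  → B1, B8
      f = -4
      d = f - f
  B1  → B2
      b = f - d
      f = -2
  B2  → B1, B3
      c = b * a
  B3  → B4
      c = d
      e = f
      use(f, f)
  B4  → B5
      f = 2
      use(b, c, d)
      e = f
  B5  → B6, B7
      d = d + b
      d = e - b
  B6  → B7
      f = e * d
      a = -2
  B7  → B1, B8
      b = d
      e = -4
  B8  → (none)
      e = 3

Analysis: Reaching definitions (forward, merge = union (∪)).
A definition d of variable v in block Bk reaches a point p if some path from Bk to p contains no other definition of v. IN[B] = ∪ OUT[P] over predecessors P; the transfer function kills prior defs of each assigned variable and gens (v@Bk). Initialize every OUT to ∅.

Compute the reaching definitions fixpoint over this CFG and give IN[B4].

Answer: {a@B6, b@B1, c@B3, d@B0, d@B5, e@B3, f@B1}

Derivation:
Per-block solution:
  B0:  IN={}  OUT={d@B0, f@B0}
  B1:  IN={a@B6, b@B1, b@B7, c@B2, c@B3, d@B0, d@B5, e@B7, f@B0, f@B1, f@B4, f@B6}  OUT={a@B6, b@B1, c@B2, c@B3, d@B0, d@B5, e@B7, f@B1}
  B2:  IN={a@B6, b@B1, c@B2, c@B3, d@B0, d@B5, e@B7, f@B1}  OUT={a@B6, b@B1, c@B2, d@B0, d@B5, e@B7, f@B1}
  B3:  IN={a@B6, b@B1, c@B2, d@B0, d@B5, e@B7, f@B1}  OUT={a@B6, b@B1, c@B3, d@B0, d@B5, e@B3, f@B1}
  B4:  IN={a@B6, b@B1, c@B3, d@B0, d@B5, e@B3, f@B1}  OUT={a@B6, b@B1, c@B3, d@B0, d@B5, e@B4, f@B4}
  B5:  IN={a@B6, b@B1, c@B3, d@B0, d@B5, e@B4, f@B4}  OUT={a@B6, b@B1, c@B3, d@B5, e@B4, f@B4}
  B6:  IN={a@B6, b@B1, c@B3, d@B5, e@B4, f@B4}  OUT={a@B6, b@B1, c@B3, d@B5, e@B4, f@B6}
  B7:  IN={a@B6, b@B1, c@B3, d@B5, e@B4, f@B4, f@B6}  OUT={a@B6, b@B7, c@B3, d@B5, e@B7, f@B4, f@B6}
  B8:  IN={a@B6, b@B7, c@B3, d@B0, d@B5, e@B7, f@B0, f@B4, f@B6}  OUT={a@B6, b@B7, c@B3, d@B0, d@B5, e@B8, f@B0, f@B4, f@B6}

Merge at B4: IN[B4] = OUT[B3] = {a@B6, b@B1, c@B3, d@B0, d@B5, e@B3, f@B1}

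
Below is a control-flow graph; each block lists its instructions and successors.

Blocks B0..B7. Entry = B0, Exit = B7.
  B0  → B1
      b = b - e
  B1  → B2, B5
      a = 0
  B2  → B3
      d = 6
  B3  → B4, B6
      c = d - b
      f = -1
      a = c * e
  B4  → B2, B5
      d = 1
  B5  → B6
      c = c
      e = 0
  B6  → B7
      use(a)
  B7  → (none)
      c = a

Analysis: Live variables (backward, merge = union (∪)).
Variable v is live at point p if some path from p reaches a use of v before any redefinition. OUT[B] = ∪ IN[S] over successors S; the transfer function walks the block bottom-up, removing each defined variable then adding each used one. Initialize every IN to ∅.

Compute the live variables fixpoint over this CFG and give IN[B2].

Answer: {b, e}

Derivation:
Per-block solution:
  B0:  IN={b, c, e}  OUT={b, c, e}
  B1:  IN={b, c, e}  OUT={a, b, c, e}
  B2:  IN={b, e}  OUT={b, d, e}
  B3:  IN={b, d, e}  OUT={a, b, c, e}
  B4:  IN={a, b, c, e}  OUT={a, b, c, e}
  B5:  IN={a, c}  OUT={a}
  B6:  IN={a}  OUT={a}
  B7:  IN={a}  OUT={}

Merge at B2: OUT[B2] = IN[B3] = {b, d, e}
Applying B2's transfer function to that OUT value gives IN[B2] (row B2 above).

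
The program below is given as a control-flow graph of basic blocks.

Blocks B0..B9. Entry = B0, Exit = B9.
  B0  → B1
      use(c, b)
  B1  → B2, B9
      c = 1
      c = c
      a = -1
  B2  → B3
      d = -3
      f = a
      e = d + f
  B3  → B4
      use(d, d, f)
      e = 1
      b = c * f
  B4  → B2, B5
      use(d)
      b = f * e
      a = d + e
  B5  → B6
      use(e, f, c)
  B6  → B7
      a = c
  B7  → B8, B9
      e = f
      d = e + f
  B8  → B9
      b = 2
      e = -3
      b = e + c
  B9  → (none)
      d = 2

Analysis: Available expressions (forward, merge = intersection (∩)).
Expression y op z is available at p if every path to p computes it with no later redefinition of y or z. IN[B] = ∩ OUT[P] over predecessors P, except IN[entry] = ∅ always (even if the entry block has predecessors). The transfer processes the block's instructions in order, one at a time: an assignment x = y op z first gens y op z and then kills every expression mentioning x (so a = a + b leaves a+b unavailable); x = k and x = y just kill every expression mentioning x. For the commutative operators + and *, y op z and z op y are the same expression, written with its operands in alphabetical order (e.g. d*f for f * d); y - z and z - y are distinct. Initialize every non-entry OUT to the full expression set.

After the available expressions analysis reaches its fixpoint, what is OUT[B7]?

Fixpoint table:
  B0:  IN={}  OUT={}
  B1:  IN={}  OUT={}
  B2:  IN={}  OUT={d+f}
  B3:  IN={d+f}  OUT={c*f, d+f}
  B4:  IN={c*f, d+f}  OUT={c*f, d+e, d+f, e*f}
  B5:  IN={c*f, d+e, d+f, e*f}  OUT={c*f, d+e, d+f, e*f}
  B6:  IN={c*f, d+e, d+f, e*f}  OUT={c*f, d+e, d+f, e*f}
  B7:  IN={c*f, d+e, d+f, e*f}  OUT={c*f, e+f}
  B8:  IN={c*f, e+f}  OUT={c*f, c+e}
  B9:  IN={}  OUT={}

Merge at B7: IN[B7] = OUT[B6] = {c*f, d+e, d+f, e*f}
Applying B7's transfer function to that IN value gives OUT[B7] (row B7 above).

Answer: {c*f, e+f}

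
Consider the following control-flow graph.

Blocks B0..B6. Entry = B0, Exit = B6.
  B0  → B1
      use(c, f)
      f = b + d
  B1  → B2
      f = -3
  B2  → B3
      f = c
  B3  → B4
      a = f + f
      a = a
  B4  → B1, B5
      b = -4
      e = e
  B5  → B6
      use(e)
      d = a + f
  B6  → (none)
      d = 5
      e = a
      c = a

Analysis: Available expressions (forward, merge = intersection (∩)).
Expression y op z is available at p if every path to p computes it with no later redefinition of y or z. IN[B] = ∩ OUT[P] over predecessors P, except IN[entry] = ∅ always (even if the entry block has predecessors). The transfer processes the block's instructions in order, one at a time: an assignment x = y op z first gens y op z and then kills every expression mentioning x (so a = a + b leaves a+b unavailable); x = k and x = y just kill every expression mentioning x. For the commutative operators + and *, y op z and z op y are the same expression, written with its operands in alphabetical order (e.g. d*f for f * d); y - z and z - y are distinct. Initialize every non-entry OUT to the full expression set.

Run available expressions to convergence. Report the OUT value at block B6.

Answer: {a+f, f+f}

Trace:
Converged values:
  B0:   IN={}   OUT={b+d}
  B1:   IN={}   OUT={}
  B2:   IN={}   OUT={}
  B3:   IN={}   OUT={f+f}
  B4:   IN={f+f}   OUT={f+f}
  B5:   IN={f+f}   OUT={a+f, f+f}
  B6:   IN={a+f, f+f}   OUT={a+f, f+f}

Merge at B6: IN[B6] = OUT[B5] = {a+f, f+f}
Applying B6's transfer function to that IN value gives OUT[B6] (row B6 above).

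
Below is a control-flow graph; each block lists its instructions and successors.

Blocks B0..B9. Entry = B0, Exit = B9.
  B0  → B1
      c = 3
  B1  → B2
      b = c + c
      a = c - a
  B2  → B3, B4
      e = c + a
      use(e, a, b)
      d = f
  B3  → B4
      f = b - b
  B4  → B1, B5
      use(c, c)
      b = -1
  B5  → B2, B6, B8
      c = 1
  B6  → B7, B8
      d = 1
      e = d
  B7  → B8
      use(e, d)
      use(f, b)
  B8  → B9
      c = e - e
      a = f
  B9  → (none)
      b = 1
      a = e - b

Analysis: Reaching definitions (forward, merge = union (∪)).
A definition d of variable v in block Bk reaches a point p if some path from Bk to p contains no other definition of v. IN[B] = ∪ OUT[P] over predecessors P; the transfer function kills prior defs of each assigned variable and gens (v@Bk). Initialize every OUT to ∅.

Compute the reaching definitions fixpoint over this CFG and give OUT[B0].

Answer: {c@B0}

Derivation:
Fixpoint table:
  B0:   IN={}   OUT={c@B0}
  B1:   IN={a@B1, b@B4, c@B0, c@B5, d@B2, e@B2, f@B3}   OUT={a@B1, b@B1, c@B0, c@B5, d@B2, e@B2, f@B3}
  B2:   IN={a@B1, b@B1, b@B4, c@B0, c@B5, d@B2, e@B2, f@B3}   OUT={a@B1, b@B1, b@B4, c@B0, c@B5, d@B2, e@B2, f@B3}
  B3:   IN={a@B1, b@B1, b@B4, c@B0, c@B5, d@B2, e@B2, f@B3}   OUT={a@B1, b@B1, b@B4, c@B0, c@B5, d@B2, e@B2, f@B3}
  B4:   IN={a@B1, b@B1, b@B4, c@B0, c@B5, d@B2, e@B2, f@B3}   OUT={a@B1, b@B4, c@B0, c@B5, d@B2, e@B2, f@B3}
  B5:   IN={a@B1, b@B4, c@B0, c@B5, d@B2, e@B2, f@B3}   OUT={a@B1, b@B4, c@B5, d@B2, e@B2, f@B3}
  B6:   IN={a@B1, b@B4, c@B5, d@B2, e@B2, f@B3}   OUT={a@B1, b@B4, c@B5, d@B6, e@B6, f@B3}
  B7:   IN={a@B1, b@B4, c@B5, d@B6, e@B6, f@B3}   OUT={a@B1, b@B4, c@B5, d@B6, e@B6, f@B3}
  B8:   IN={a@B1, b@B4, c@B5, d@B2, d@B6, e@B2, e@B6, f@B3}   OUT={a@B8, b@B4, c@B8, d@B2, d@B6, e@B2, e@B6, f@B3}
  B9:   IN={a@B8, b@B4, c@B8, d@B2, d@B6, e@B2, e@B6, f@B3}   OUT={a@B9, b@B9, c@B8, d@B2, d@B6, e@B2, e@B6, f@B3}

B0 is the boundary node: IN[B0] = {}
Applying B0's transfer function to that IN value gives OUT[B0] (row B0 above).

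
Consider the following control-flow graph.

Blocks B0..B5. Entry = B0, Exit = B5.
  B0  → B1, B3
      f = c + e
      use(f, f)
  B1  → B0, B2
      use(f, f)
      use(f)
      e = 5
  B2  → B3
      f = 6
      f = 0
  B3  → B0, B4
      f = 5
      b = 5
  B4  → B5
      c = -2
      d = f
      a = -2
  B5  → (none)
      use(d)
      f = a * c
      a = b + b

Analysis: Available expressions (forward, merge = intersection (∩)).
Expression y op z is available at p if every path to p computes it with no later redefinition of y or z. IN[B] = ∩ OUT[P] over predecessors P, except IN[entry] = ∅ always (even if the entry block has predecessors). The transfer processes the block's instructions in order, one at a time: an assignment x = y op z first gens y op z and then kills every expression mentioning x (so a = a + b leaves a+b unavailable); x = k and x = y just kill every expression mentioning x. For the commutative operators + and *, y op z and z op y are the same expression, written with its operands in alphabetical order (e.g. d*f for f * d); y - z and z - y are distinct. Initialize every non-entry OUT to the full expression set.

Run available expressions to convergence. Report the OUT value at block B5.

Answer: {b+b}

Trace:
Per-block solution:
  B0: | IN={} | OUT={c+e}
  B1: | IN={c+e} | OUT={}
  B2: | IN={} | OUT={}
  B3: | IN={} | OUT={}
  B4: | IN={} | OUT={}
  B5: | IN={} | OUT={b+b}

Merge at B5: IN[B5] = OUT[B4] = {}
Applying B5's transfer function to that IN value gives OUT[B5] (row B5 above).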